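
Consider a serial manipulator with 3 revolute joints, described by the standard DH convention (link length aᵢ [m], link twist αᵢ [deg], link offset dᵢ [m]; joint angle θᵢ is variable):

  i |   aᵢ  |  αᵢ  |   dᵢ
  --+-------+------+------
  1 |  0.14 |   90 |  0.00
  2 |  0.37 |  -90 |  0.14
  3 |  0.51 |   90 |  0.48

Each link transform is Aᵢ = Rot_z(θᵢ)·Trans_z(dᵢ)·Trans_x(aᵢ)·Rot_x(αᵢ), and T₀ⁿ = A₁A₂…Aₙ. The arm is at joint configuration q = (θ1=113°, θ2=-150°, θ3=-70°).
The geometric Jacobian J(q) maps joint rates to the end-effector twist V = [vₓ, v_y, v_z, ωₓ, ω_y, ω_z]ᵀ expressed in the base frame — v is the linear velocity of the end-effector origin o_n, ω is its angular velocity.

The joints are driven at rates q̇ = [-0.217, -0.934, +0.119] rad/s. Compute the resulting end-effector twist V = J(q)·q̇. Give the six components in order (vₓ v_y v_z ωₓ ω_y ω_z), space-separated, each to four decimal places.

0.2855 -0.7765 0.1877 -0.8830 -0.3102 -0.3201

o_n = [0.6058, 0.1577, -0.6879]
J₁: ẑ×o_n = [-0.1577, 0.6058, 0.0000], ω = ẑ
J2: z=[0.9205, 0.3907, 0.0000] o=[-0.0547, 0.1289, 0.0000] → [-0.2688, 0.6332, -0.2315, 0.9205, 0.3907, 0.0000]
J3: z=[-0.1954, 0.4603, -0.8660] o=[0.1994, -0.1114, -0.1850] → [0.0016, -0.4502, -0.2396, -0.1954, 0.4603, -0.8660]
V = J·q̇ = [0.2855, -0.7765, 0.1877, -0.8830, -0.3102, -0.3201]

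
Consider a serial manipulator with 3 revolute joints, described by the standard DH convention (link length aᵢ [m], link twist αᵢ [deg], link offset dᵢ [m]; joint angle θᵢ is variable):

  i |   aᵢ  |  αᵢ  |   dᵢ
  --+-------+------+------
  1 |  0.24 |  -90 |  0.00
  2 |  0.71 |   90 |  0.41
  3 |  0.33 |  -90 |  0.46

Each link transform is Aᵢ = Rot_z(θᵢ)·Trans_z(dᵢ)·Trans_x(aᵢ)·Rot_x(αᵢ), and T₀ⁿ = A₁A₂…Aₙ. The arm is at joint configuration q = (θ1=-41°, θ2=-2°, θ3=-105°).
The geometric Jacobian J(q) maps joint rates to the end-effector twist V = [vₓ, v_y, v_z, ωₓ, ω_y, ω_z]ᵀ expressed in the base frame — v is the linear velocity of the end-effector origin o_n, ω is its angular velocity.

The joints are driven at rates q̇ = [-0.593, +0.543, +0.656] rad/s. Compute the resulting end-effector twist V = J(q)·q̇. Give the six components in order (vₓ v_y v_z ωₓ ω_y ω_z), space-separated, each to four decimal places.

o_n = [0.7000, -0.4876, 0.4815]
J₁: ẑ×o_n = [0.4876, 0.7000, -0.0000], ω = ẑ
J2: z=[0.6561, 0.7547, 0.0000] o=[0.1811, -0.1575, 0.0000] → [0.3634, -0.3159, -0.6082, 0.6561, 0.7547, 0.0000]
J3: z=[-0.0263, 0.0229, 0.9994] o=[0.9856, -0.3135, 0.0248] → [0.1844, -0.2735, 0.0111, -0.0263, 0.0229, 0.9994]
V = J·q̇ = [0.0292, -0.7660, -0.3229, 0.3390, 0.4248, 0.0626]

0.0292 -0.7660 -0.3229 0.3390 0.4248 0.0626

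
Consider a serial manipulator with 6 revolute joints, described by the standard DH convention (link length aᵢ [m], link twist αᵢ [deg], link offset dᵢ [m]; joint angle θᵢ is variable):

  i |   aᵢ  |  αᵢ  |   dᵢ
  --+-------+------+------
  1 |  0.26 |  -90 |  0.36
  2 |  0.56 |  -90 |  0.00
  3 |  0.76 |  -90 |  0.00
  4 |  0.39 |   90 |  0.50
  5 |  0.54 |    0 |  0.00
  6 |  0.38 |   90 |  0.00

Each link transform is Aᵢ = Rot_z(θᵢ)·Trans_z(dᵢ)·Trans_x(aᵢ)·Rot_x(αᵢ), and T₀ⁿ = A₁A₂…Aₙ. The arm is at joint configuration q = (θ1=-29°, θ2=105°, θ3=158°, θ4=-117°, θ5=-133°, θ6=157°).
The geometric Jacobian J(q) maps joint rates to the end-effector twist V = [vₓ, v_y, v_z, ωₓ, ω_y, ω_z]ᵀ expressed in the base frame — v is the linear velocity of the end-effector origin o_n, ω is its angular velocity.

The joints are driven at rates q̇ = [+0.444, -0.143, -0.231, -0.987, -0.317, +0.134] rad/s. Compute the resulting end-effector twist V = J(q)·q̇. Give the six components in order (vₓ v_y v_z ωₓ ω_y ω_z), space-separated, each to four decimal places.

0.1257 -0.0818 -0.3350 -0.4671 -1.0207 0.1946

o_n = [-0.0216, 0.0334, 0.5288]
J₁: ẑ×o_n = [-0.0334, -0.0216, 0.0000], ω = ẑ
J2: z=[0.4848, 0.8746, 0.0000] o=[0.2274, -0.1261, 0.3600] → [0.1476, -0.0818, 0.2950, 0.4848, 0.8746, 0.0000]
J3: z=[-0.8448, 0.4683, 0.2588] o=[0.1006, -0.0558, -0.1809] → [0.3093, 0.5679, -0.0181, -0.8448, 0.4683, 0.2588]
J4: z=[0.5343, 0.7639, 0.3618] o=[0.1221, -0.3932, 0.4997] → [-0.1322, -0.0675, 0.3377, 0.5343, 0.7639, 0.3618]
J5: z=[0.3583, 0.1830, -0.9155] o=[0.0907, 0.2301, 0.6120] → [-0.1953, 0.1326, -0.0499, 0.3583, 0.1830, -0.9155]
J6: z=[0.3583, 0.1830, -0.9155] o=[0.1616, -0.2995, 0.5339] → [0.3038, 0.1696, 0.1528, 0.3583, 0.1830, -0.9155]
V = J·q̇ = [0.1257, -0.0818, -0.3350, -0.4671, -1.0207, 0.1946]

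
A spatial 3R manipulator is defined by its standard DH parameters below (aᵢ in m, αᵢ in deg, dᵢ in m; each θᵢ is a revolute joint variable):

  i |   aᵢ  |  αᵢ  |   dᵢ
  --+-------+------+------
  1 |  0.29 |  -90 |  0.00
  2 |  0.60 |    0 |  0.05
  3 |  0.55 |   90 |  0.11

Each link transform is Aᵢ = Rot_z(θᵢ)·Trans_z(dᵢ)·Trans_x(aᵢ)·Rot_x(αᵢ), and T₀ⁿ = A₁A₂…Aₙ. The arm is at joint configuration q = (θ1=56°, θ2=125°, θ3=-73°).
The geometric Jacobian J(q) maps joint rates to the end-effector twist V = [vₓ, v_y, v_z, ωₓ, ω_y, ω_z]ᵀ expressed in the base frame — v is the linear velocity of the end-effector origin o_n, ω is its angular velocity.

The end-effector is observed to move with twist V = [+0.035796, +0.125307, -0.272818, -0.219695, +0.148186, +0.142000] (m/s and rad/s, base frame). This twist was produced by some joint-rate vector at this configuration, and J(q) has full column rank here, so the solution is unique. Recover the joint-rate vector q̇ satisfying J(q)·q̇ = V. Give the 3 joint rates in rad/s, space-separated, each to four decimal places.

0.1420 -0.5320 0.7970

o_n = [0.0264, 0.3253, -0.9249]
J₁: ẑ×o_n = [-0.3253, 0.0264, 0.0000], ω = ẑ
J2: z=[-0.8290, 0.5592, 0.0000] o=[0.1622, 0.2404, 0.0000] → [-0.5172, -0.7668, 0.0055, -0.8290, 0.5592, 0.0000]
J3: z=[-0.8290, 0.5592, 0.0000] o=[-0.0717, -0.0169, -0.4915] → [-0.2424, -0.3593, -0.3386, -0.8290, 0.5592, 0.0000]
q̇ = J⁺·V = [0.1420, -0.5320, 0.7970]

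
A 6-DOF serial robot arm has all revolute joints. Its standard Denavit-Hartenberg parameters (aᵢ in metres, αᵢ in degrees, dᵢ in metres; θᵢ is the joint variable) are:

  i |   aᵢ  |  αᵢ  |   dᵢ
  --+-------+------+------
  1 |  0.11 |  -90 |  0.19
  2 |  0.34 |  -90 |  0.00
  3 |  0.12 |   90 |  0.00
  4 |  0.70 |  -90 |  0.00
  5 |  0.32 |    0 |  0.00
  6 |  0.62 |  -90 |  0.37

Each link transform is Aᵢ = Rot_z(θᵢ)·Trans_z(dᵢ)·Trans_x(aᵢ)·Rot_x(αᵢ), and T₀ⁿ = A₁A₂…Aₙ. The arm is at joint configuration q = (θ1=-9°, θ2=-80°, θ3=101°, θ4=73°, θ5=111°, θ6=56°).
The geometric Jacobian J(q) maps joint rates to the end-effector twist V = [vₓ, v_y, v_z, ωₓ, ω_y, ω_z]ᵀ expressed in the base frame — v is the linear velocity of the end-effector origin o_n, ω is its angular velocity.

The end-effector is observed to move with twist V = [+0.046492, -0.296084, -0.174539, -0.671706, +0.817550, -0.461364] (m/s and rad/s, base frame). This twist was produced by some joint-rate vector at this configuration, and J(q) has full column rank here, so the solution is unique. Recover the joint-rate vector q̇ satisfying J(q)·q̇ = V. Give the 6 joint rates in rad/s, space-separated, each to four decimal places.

o_n = [0.2386, 0.2847, 0.1305]
J₁: ẑ×o_n = [-0.2847, 0.2386, 0.0000], ω = ẑ
J2: z=[0.1564, 0.9877, 0.0000] o=[0.1086, -0.0172, 0.1900] → [-0.0588, 0.0093, -0.0811, 0.1564, 0.9877, 0.0000]
J3: z=[0.9727, -0.1541, -0.1736] o=[0.1670, -0.0264, 0.5248] → [0.1148, 0.3711, 0.3137, 0.9727, -0.1541, -0.1736]
J4: z=[0.1385, -0.2151, 0.9667] o=[0.1446, -0.1422, 0.5023] → [-0.3327, 0.1424, 0.0793, 0.1385, -0.2151, 0.9667]
J5: z=[0.4625, 0.8772, 0.1289] o=[0.7576, -0.4427, 0.3476] → [-0.2842, 0.0335, 0.7917, 0.4625, 0.8772, 0.1289]
J6: z=[0.4625, 0.8772, 0.1289] o=[0.6158, -0.3292, 0.0841] → [-0.0385, -0.0701, 0.6148, 0.4625, 0.8772, 0.1289]
q̇ = J⁺·V = [0.3000, 0.3770, -0.6930, -0.9330, 0.2880, -0.1310]

0.3000 0.3770 -0.6930 -0.9330 0.2880 -0.1310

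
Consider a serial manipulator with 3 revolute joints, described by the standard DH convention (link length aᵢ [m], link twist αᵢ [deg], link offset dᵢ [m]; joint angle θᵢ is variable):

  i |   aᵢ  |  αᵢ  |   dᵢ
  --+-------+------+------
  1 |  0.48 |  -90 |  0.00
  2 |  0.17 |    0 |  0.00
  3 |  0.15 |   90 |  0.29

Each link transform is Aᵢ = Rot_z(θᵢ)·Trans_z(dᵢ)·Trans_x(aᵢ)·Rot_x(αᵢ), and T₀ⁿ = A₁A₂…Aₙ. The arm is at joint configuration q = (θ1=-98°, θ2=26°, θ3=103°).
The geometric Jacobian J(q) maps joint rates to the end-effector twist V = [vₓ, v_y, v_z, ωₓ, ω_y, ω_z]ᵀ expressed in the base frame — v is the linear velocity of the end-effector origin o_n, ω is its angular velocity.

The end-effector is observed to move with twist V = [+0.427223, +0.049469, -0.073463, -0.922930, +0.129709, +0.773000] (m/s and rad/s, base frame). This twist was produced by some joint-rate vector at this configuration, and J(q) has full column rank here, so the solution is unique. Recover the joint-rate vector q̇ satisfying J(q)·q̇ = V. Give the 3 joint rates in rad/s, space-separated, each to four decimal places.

0.7730 -0.0950 -0.8370

o_n = [0.2122, -0.5735, -0.1911]
J₁: ẑ×o_n = [0.5735, 0.2122, -0.0000], ω = ẑ
J2: z=[0.9903, -0.1392, 0.0000] o=[-0.0668, -0.4753, 0.0000] → [0.0266, 0.1892, -0.0584, 0.9903, -0.1392, 0.0000]
J3: z=[0.9903, -0.1392, 0.0000] o=[-0.0881, -0.6266, -0.0745] → [0.0162, 0.1154, 0.0944, 0.9903, -0.1392, 0.0000]
q̇ = J⁺·V = [0.7730, -0.0950, -0.8370]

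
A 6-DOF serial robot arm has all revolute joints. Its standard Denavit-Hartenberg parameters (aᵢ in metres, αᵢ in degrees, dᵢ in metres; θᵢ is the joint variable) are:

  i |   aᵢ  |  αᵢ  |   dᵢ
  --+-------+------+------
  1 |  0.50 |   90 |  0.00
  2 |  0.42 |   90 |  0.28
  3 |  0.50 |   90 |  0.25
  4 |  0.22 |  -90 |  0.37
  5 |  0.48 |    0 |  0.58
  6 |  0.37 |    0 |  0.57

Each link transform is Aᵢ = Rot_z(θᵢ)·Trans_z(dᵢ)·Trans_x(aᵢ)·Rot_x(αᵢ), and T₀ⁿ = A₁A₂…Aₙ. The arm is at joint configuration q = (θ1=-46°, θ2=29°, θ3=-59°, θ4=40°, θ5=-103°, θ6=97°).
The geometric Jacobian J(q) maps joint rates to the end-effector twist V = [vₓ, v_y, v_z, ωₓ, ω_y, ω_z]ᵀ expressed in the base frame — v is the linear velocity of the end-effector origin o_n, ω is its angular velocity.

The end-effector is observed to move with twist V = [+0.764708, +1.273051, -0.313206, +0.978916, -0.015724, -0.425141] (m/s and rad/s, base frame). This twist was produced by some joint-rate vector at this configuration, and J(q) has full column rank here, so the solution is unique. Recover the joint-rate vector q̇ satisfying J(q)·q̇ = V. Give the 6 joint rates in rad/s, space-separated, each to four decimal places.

o_n = [0.8736, -0.4994, -1.3875]
J₁: ẑ×o_n = [0.4994, 0.8736, -0.0000], ω = ẑ
J2: z=[-0.7193, -0.6947, 0.0000] o=[0.3473, -0.3597, 0.0000] → [0.9638, -0.9981, 0.4661, -0.7193, -0.6947, 0.0000]
J3: z=[0.3368, -0.3487, -0.8746] o=[0.4011, -0.8184, 0.2036] → [0.8339, 0.1226, 0.2722, 0.3368, -0.3487, -0.8746]
J4: z=[-0.1503, 0.8971, -0.4156] o=[0.9500, -0.7699, 0.1098] → [-1.2308, -0.1933, 0.0279, -0.1503, 0.8971, -0.4156]
J5: z=[-0.3395, -0.4416, -0.8305] o=[1.0987, -0.4416, -0.1255] → [0.5093, -0.2415, -0.0798, -0.3395, -0.4416, -0.8305]
J6: z=[-0.3395, -0.4416, -0.8305] o=[0.7312, -0.2764, -0.7615] → [0.0912, -0.3307, 0.1386, -0.3395, -0.4416, -0.8305]
q̇ = J⁺·V = [0.2050, -0.8400, 0.9200, -0.3320, 0.7180, -0.7620]

0.2050 -0.8400 0.9200 -0.3320 0.7180 -0.7620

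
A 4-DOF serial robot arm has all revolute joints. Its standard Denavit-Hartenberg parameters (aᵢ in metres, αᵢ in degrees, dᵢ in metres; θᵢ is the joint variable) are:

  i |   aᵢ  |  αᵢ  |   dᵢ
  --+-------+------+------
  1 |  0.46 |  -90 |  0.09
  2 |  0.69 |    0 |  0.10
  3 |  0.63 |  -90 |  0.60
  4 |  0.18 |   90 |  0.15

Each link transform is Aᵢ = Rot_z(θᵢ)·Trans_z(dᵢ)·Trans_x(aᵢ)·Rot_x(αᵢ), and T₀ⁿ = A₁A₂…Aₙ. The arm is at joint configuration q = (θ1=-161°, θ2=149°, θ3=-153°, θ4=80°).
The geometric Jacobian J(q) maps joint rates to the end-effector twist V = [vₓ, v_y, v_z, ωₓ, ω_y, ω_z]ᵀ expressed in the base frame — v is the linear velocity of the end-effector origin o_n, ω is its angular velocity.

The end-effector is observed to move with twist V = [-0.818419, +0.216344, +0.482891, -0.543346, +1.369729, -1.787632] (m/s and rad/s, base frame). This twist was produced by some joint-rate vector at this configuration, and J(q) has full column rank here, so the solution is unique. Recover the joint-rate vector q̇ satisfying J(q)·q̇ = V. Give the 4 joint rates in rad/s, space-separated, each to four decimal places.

-0.8180 -0.8310 -0.6410 0.9720

o_n = [-0.3391, -0.6696, -0.3689]
J₁: ẑ×o_n = [0.6696, -0.3391, 0.0000], ω = ẑ
J2: z=[0.3256, -0.9455, 0.0000] o=[-0.4349, -0.1498, 0.0900] → [0.4339, 0.1494, -0.0787, 0.3256, -0.9455, 0.0000]
J3: z=[0.3256, -0.9455, 0.0000] o=[0.1568, -0.0518, -0.2654] → [0.0979, 0.0337, -0.6701, 0.3256, -0.9455, 0.0000]
J4: z=[-0.0660, -0.0227, -0.9976] o=[-0.2420, -0.8237, -0.2214] → [0.1570, 0.0871, -0.0124, -0.0660, -0.0227, -0.9976]
q̇ = J⁺·V = [-0.8180, -0.8310, -0.6410, 0.9720]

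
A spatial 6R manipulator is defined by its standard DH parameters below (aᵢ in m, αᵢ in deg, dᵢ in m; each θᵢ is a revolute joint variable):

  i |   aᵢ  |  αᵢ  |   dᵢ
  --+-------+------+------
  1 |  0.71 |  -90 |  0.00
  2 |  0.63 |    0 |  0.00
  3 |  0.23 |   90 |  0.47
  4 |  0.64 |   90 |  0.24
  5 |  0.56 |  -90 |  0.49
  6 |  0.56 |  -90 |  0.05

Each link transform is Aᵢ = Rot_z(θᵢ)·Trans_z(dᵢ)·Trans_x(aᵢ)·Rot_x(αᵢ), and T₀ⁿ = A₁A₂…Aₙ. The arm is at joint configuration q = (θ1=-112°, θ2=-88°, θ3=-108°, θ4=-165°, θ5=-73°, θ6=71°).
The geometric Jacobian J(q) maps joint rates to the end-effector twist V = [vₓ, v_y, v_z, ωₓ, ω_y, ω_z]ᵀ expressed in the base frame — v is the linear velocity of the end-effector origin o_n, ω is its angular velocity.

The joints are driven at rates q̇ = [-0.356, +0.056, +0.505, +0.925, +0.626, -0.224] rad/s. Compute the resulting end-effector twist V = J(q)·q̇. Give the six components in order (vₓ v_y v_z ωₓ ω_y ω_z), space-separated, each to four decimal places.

-1.4685 -0.1270 -0.2644 1.0596 -0.6371 -1.1946

o_n = [-0.2722, -1.2013, 1.2419]
J₁: ẑ×o_n = [1.2013, -0.2722, 0.0000], ω = ẑ
J2: z=[0.9272, -0.3746, 0.0000] o=[-0.2660, -0.6583, 0.0000] → [-0.4652, -1.1515, -0.5057, 0.9272, -0.3746, 0.0000]
J3: z=[0.9272, -0.3746, 0.0000] o=[-0.2742, -0.6787, 0.6296] → [-0.2294, -0.5677, -0.4838, 0.9272, -0.3746, 0.0000]
J4: z=[-0.1033, -0.2556, -0.9613] o=[0.2444, -0.6498, 0.5662] → [-0.7028, 0.5663, -0.0751, -0.1033, -0.2556, -0.9613]
J5: z=[0.8024, -0.5925, 0.0713] o=[-0.1566, -1.2000, 0.5059] → [-0.4360, -0.5988, -0.0695, 0.8024, -0.5925, 0.0713]
J6: z=[-0.5923, -0.8053, -0.0264] o=[0.1956, -1.4786, 1.0992] → [-0.1076, 0.0969, -0.5410, -0.5923, -0.8053, -0.0264]
V = J·q̇ = [-1.4685, -0.1270, -0.2644, 1.0596, -0.6371, -1.1946]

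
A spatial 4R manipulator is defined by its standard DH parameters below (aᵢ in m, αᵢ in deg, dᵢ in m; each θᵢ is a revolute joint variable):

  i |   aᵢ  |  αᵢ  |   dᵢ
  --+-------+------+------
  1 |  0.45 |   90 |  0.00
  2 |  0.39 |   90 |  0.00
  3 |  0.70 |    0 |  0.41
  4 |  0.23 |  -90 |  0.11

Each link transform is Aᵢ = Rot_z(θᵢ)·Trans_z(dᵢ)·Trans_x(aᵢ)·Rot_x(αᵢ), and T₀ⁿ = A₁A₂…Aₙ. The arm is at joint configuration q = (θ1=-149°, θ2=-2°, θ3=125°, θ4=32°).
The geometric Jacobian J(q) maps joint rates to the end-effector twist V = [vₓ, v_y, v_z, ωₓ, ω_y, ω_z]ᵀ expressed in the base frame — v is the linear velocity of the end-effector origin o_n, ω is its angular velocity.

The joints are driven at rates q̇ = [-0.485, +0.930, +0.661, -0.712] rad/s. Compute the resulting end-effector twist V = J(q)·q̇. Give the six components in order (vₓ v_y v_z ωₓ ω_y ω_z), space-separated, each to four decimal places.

0.2674 -0.0182 -0.2113 -0.4805 0.7962 -0.4340

o_n = [-0.5206, 0.4610, -0.5119]
J₁: ẑ×o_n = [-0.4610, -0.5206, 0.0000], ω = ẑ
J2: z=[-0.5150, 0.8572, 0.0000] o=[-0.3857, -0.2318, 0.0000] → [-0.4388, -0.2636, -0.2412, -0.5150, 0.8572, 0.0000]
J3: z=[0.0299, 0.0180, -0.9994] o=[-0.7198, -0.4325, -0.0136] → [0.8840, -0.1842, 0.0231, 0.0299, 0.0180, -0.9994]
J4: z=[0.0299, 0.0180, -0.9994] o=[-0.6589, 0.2730, -0.4093] → [0.1860, -0.1352, 0.0031, 0.0299, 0.0180, -0.9994]
V = J·q̇ = [0.2674, -0.0182, -0.2113, -0.4805, 0.7962, -0.4340]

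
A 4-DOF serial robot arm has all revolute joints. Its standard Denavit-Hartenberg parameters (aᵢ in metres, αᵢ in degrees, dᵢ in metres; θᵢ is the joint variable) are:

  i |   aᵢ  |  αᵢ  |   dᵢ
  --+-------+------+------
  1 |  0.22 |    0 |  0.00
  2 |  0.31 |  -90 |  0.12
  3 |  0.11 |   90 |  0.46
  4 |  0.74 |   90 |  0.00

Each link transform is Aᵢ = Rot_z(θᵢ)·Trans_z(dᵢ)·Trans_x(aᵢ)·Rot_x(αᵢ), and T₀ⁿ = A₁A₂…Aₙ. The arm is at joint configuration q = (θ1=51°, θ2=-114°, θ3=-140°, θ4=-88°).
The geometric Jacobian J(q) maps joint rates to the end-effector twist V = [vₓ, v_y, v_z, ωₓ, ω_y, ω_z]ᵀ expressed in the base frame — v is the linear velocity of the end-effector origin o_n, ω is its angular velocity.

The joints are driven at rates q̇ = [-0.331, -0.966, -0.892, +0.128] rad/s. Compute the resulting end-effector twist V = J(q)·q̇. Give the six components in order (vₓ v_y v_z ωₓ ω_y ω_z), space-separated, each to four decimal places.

o_n = [-0.0171, -0.1394, 0.2073]
J₁: ẑ×o_n = [0.1394, -0.0171, 0.0000], ω = ẑ
J2: z=[0.0000, 0.0000, 1.0000] o=[0.1385, 0.1710, 0.0000] → [0.3104, -0.1556, 0.0000, 0.0000, 0.0000, 1.0000]
J3: z=[0.8910, 0.4540, 0.0000] o=[0.2792, -0.1052, 0.1200] → [0.0396, -0.0778, 0.1040, 0.8910, 0.4540, 0.0000]
J4: z=[-0.2918, 0.5727, -0.7660] o=[0.6508, 0.1787, 0.1907] → [-0.2342, 0.5165, 0.4754, -0.2918, 0.5727, -0.7660]
V = J·q̇ = [-0.4114, 0.2915, -0.0320, -0.8321, -0.3317, -1.3951]

-0.4114 0.2915 -0.0320 -0.8321 -0.3317 -1.3951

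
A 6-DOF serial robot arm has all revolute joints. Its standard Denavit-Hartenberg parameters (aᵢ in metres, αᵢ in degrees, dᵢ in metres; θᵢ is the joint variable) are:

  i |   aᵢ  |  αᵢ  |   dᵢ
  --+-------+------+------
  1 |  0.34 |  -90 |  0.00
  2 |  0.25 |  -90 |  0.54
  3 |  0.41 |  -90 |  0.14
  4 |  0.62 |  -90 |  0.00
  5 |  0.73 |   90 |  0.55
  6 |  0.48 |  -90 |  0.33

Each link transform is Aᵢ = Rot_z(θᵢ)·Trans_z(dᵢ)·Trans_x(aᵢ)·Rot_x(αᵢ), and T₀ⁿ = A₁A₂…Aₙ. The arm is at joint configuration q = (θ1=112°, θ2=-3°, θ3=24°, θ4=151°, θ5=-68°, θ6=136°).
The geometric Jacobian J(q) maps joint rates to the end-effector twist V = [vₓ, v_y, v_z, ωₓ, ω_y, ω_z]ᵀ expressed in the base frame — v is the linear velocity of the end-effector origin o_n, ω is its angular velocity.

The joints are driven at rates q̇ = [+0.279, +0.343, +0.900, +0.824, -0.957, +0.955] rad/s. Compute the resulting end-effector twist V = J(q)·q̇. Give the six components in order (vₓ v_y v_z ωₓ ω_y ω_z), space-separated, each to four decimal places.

-0.7088 0.4475 -0.5240 0.8969 1.0910 -0.1785

o_n = [-0.2700, -0.0568, -0.7068]
J₁: ẑ×o_n = [0.0568, -0.2700, 0.0000], ω = ẑ
J2: z=[-0.9272, -0.3746, 0.0000] o=[-0.1274, 0.3152, 0.0000] → [0.2648, -0.6553, 0.2916, -0.9272, -0.3746, 0.0000]
J3: z=[-0.0196, 0.0485, -0.9986] o=[-0.7216, 0.3444, 0.0131] → [-0.4356, -0.4651, -0.0140, -0.0196, 0.0485, -0.9986]
J4: z=[0.9992, -0.0344, -0.0213] o=[-0.7098, 0.7605, -0.1071] → [0.0032, 0.5898, -0.8015, 0.9992, -0.0344, -0.0213]
J5: z=[-0.0343, -0.4415, -0.8966] o=[-0.7231, 0.2046, 0.1671] → [0.1514, -0.4362, 0.2090, -0.0343, -0.4415, -0.8966]
J6: z=[0.3942, 0.8184, -0.4181] o=[-0.0715, -0.3067, -0.2195] → [-0.2944, 0.2751, 0.2609, 0.3942, 0.8184, -0.4181]
V = J·q̇ = [-0.7088, 0.4475, -0.5240, 0.8969, 1.0910, -0.1785]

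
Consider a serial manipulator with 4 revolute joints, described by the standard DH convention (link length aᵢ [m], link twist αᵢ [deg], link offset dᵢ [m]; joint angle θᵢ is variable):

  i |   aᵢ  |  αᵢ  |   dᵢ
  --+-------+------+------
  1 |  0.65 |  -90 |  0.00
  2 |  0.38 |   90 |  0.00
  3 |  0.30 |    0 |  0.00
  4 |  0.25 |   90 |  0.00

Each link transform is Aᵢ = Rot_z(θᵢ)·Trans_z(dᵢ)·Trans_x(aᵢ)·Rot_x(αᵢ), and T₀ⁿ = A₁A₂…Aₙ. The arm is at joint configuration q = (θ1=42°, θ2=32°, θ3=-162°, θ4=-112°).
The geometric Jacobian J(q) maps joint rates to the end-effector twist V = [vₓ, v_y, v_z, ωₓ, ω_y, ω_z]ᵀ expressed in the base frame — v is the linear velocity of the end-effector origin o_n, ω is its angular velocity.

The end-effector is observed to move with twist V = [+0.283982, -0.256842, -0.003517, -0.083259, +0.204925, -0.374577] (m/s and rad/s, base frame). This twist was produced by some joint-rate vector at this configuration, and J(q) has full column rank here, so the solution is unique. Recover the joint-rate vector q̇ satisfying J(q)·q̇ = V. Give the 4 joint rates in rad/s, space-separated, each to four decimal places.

-0.4950 0.2080 0.0510 0.0910

o_n = [0.4489, 0.6150, -0.0594]
J₁: ẑ×o_n = [-0.6150, 0.4489, 0.0000], ω = ẑ
J2: z=[-0.6691, 0.7431, 0.0000] o=[0.4830, 0.4349, 0.0000] → [-0.0442, -0.0398, -0.0951, -0.6691, 0.7431, 0.0000]
J3: z=[0.3938, 0.3546, 0.8480] o=[0.7225, 0.6506, -0.2014] → [0.0805, -0.2880, 0.0830, 0.3938, 0.3546, 0.8480]
J4: z=[0.3938, 0.3546, 0.8480] o=[0.6047, 0.4198, -0.0502] → [-0.1688, -0.1286, 0.1322, 0.3938, 0.3546, 0.8480]
q̇ = J⁺·V = [-0.4950, 0.2080, 0.0510, 0.0910]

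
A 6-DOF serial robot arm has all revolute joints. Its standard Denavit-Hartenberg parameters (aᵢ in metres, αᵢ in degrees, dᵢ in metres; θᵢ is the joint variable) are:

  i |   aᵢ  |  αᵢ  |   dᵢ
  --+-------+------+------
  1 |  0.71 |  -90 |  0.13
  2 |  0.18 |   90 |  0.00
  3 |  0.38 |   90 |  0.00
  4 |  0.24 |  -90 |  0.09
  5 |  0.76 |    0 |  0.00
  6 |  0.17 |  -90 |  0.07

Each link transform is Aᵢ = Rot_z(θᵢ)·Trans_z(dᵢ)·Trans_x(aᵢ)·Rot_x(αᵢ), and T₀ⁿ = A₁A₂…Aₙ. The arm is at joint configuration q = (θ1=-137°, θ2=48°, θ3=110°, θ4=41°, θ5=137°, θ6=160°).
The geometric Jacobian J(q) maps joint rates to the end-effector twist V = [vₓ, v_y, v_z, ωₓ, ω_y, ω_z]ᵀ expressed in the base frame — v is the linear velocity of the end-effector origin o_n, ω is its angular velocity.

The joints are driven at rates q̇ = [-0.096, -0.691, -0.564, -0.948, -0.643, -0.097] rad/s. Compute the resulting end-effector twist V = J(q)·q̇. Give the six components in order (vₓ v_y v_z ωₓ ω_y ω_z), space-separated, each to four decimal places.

0.0103 -0.1079 0.3320 0.7460 1.4601 -0.0617

o_n = [-0.3638, -0.4076, 0.1593]
J₁: ẑ×o_n = [0.4076, -0.3638, 0.0000], ω = ẑ
J2: z=[0.6820, -0.7314, 0.0000] o=[-0.5193, -0.4842, 0.1300] → [-0.0214, -0.0200, 0.1660, 0.6820, -0.7314, 0.0000]
J3: z=[-0.5435, -0.5068, 0.6691] o=[-0.6073, -0.5664, -0.0038] → [-0.1889, 0.2516, 0.0372, -0.5435, -0.5068, 0.6691]
J4: z=[-0.2266, -0.6790, -0.6983] o=[-0.3002, -0.7682, 0.0928] → [0.2067, 0.0595, -0.1249, -0.2266, -0.6790, -0.6983]
J5: z=[-0.9404, -0.0340, 0.3382] o=[-0.2598, -1.0053, 0.1814] → [-0.2014, -0.0559, -0.5657, -0.9404, -0.0340, 0.3382]
J6: z=[-0.9404, -0.0340, 0.3382] o=[-0.2832, -0.2458, 0.1927] → [0.0559, -0.0587, 0.1494, -0.9404, -0.0340, 0.3382]
V = J·q̇ = [0.0103, -0.1079, 0.3320, 0.7460, 1.4601, -0.0617]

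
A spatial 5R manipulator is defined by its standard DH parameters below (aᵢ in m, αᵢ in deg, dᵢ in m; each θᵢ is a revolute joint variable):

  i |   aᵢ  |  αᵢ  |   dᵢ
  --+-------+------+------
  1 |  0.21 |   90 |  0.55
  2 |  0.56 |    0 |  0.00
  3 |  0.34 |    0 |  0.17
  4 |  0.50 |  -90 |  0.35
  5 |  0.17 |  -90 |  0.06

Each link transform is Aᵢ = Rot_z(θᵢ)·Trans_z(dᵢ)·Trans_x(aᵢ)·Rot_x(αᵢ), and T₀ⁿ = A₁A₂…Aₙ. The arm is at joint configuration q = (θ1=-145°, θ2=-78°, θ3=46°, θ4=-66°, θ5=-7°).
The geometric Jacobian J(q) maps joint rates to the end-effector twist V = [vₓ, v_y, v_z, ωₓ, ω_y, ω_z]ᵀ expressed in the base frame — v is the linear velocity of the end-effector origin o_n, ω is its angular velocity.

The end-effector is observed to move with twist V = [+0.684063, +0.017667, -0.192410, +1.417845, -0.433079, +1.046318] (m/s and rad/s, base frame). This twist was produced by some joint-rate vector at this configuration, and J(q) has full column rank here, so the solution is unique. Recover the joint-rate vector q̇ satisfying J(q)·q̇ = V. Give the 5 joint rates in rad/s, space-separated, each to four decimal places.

0.9180 -0.2730 -0.4860 -0.4090 -0.9220

o_n = [-0.7862, 0.1096, -0.8485]
J₁: ẑ×o_n = [-0.1096, -0.7862, 0.0000], ω = ẑ
J2: z=[-0.5736, 0.8192, 0.0000] o=[-0.1720, -0.1205, 0.5500] → [-1.1456, -0.8022, 0.3711, -0.5736, 0.8192, 0.0000]
J3: z=[-0.5736, 0.8192, 0.0000] o=[-0.2674, -0.1872, 0.0022] → [-0.6969, -0.4880, 0.2547, -0.5736, 0.8192, 0.0000]
J4: z=[-0.5736, 0.8192, 0.0000] o=[-0.6011, -0.2134, -0.1779] → [-0.5493, -0.3846, -0.0337, -0.5736, 0.8192, 0.0000]
J5: z=[-0.8112, -0.5680, -0.1392] o=[-0.7448, 0.1133, -0.6731] → [0.0991, -0.1366, -0.0205, -0.8112, -0.5680, -0.1392]
q̇ = J⁺·V = [0.9180, -0.2730, -0.4860, -0.4090, -0.9220]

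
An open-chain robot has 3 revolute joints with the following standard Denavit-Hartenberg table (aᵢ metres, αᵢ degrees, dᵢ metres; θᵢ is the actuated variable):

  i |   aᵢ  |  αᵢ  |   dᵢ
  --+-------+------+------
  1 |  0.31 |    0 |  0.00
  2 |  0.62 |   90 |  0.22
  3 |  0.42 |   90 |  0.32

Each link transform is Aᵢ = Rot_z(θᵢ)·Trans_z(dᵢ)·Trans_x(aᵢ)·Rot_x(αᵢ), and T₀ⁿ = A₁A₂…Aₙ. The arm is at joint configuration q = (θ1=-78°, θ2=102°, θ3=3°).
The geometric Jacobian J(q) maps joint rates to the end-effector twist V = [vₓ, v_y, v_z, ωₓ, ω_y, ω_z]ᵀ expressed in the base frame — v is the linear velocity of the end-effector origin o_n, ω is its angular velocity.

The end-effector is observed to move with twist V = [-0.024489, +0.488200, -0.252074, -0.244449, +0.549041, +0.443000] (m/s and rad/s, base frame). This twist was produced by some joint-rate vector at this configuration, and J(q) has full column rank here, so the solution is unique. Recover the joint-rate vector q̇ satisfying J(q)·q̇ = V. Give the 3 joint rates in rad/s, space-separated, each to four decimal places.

o_n = [1.1442, -0.1728, 0.2420]
J₁: ẑ×o_n = [0.1728, 1.1442, -0.0000], ω = ẑ
J2: z=[0.0000, 0.0000, 1.0000] o=[0.0645, -0.3032, 0.0000] → [-0.1304, 1.0797, 0.0000, 0.0000, 0.0000, 1.0000]
J3: z=[0.4067, -0.9135, 0.0000] o=[0.6309, -0.0510, 0.2200] → [-0.0201, -0.0089, 0.4194, 0.4067, -0.9135, 0.0000]
q̇ = J⁺·V = [0.0700, 0.3730, -0.6010]

0.0700 0.3730 -0.6010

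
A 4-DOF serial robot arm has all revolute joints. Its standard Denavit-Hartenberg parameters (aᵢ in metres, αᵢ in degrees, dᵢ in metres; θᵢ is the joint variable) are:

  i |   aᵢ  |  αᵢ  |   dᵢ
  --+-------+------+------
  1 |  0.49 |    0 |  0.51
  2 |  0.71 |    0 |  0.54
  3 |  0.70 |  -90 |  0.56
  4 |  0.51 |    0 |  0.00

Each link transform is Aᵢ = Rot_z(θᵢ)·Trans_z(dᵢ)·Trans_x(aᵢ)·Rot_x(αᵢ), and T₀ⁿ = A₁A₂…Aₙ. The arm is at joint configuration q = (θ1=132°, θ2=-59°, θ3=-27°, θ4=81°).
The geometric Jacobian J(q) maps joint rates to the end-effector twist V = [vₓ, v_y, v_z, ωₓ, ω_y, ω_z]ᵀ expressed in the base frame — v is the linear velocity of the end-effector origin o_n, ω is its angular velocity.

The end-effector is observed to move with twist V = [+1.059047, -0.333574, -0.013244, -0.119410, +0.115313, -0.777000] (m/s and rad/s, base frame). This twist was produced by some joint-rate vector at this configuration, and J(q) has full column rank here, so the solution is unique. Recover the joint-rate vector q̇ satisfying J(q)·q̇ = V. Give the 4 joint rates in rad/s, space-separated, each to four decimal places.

o_n = [0.4214, 1.6040, 1.1063]
J₁: ẑ×o_n = [-1.6040, 0.4214, 0.0000], ω = ẑ
J2: z=[0.0000, 0.0000, 1.0000] o=[-0.3279, 0.3641, 0.5100] → [-1.2399, 0.7493, 0.0000, 0.0000, 0.0000, 1.0000]
J3: z=[0.0000, 0.0000, 1.0000] o=[-0.1203, 1.0431, 1.0500] → [-0.5609, 0.5417, 0.0000, 0.0000, 0.0000, 1.0000]
J4: z=[-0.7193, 0.6947, 0.0000] o=[0.3660, 1.5467, 1.6100] → [-0.3499, -0.3623, -0.0798, -0.7193, 0.6947, 0.0000]
q̇ = J⁺·V = [-0.8100, 0.2410, -0.2080, 0.1660]

-0.8100 0.2410 -0.2080 0.1660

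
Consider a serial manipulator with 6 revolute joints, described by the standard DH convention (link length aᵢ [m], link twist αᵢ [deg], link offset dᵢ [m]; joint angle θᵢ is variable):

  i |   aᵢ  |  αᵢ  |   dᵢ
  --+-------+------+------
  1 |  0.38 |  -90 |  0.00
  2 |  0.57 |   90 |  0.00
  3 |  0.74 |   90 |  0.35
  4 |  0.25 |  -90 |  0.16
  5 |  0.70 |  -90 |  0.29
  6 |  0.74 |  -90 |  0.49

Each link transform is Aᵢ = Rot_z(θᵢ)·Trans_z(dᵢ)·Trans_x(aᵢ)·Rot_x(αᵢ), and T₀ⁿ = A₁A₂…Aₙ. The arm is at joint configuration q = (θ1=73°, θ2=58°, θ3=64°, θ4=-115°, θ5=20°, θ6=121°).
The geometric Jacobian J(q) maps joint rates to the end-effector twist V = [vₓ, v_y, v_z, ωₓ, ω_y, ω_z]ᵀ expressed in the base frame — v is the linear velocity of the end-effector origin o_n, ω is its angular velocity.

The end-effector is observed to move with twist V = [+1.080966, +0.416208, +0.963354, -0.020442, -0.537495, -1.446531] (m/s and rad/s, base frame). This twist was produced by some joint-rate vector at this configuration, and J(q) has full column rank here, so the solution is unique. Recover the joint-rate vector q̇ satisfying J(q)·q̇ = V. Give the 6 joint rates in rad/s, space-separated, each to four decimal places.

o_n = [-0.2032, 0.7685, -0.1912]
J₁: ẑ×o_n = [-0.7685, -0.2032, 0.0000], ω = ẑ
J2: z=[-0.9563, 0.2924, 0.0000] o=[0.1111, 0.3634, 0.0000] → [-0.0559, -0.1829, -0.2955, -0.9563, 0.2924, 0.0000]
J3: z=[0.2479, 0.8110, 0.5299] o=[0.1994, 0.6523, -0.4834] → [0.1753, -0.2858, 0.3554, 0.2479, 0.8110, 0.5299]
J4: z=[0.5585, 0.3273, -0.7622] o=[-0.2996, 1.2949, -0.5730] → [-0.2763, -0.2867, -0.3256, 0.5585, 0.3273, -0.7622]
J5: z=[-0.8222, 0.0968, -0.5609] o=[-0.1828, 1.1123, -0.7758] → [-0.1363, 0.4921, 0.2847, -0.8222, 0.0968, -0.5609]
J6: z=[-0.5624, 0.0139, 0.8268] o=[-0.4827, 0.4437, -0.9685] → [-0.2577, 0.6681, -0.1865, -0.5624, 0.0139, 0.8268]
q̇ = J⁺·V = [-0.8480, -0.7810, -0.0750, -0.9850, 0.9050, -0.9700]

-0.8480 -0.7810 -0.0750 -0.9850 0.9050 -0.9700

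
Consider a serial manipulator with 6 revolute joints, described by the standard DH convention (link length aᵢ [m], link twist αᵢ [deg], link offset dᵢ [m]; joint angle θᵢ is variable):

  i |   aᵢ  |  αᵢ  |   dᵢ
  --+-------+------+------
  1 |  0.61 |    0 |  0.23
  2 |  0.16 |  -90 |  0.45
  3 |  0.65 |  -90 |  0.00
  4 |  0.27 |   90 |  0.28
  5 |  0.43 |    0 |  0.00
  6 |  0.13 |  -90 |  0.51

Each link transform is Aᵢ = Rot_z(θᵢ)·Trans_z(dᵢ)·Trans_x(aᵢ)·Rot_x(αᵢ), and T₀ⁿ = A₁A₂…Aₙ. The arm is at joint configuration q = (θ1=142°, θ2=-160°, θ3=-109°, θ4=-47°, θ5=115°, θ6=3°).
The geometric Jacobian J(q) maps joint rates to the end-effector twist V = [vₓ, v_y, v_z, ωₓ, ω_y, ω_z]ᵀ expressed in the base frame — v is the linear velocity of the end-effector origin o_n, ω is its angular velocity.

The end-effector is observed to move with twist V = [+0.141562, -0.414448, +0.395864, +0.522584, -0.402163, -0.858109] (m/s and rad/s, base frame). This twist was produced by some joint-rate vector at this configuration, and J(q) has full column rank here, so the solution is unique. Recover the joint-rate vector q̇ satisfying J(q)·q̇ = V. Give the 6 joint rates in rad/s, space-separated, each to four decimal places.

o_n = [0.3990, 0.4764, 1.2149]
J₁: ẑ×o_n = [-0.4764, 0.3990, 0.0000], ω = ẑ
J2: z=[0.0000, 0.0000, 1.0000] o=[-0.4807, 0.3756, 0.2300] → [-0.1008, 0.8797, 0.0000, 0.0000, 0.0000, 1.0000]
J3: z=[0.3090, 0.9511, 0.0000] o=[-0.3285, 0.3261, 0.6800] → [0.5087, -0.1653, -0.6455, 0.3090, 0.9511, 0.0000]
J4: z=[0.8992, -0.2922, 0.3256] o=[-0.5298, 0.3915, 1.2946] → [-0.0043, 0.3741, 0.3477, 0.8992, -0.2922, 0.3256]
J5: z=[0.4372, 0.5750, -0.6915] o=[-0.2740, 0.5160, 1.5599] → [-0.2258, -0.3146, -0.4044, 0.4372, 0.5750, -0.6915]
J6: z=[0.4372, 0.5750, -0.6915] o=[0.0738, 0.2633, 1.5695] → [-0.0566, -0.0699, -0.0939, 0.4372, 0.5750, -0.6915]
q̇ = J⁺·V = [-0.4330, -0.6050, -0.2510, 0.6460, -0.0430, 0.0870]

-0.4330 -0.6050 -0.2510 0.6460 -0.0430 0.0870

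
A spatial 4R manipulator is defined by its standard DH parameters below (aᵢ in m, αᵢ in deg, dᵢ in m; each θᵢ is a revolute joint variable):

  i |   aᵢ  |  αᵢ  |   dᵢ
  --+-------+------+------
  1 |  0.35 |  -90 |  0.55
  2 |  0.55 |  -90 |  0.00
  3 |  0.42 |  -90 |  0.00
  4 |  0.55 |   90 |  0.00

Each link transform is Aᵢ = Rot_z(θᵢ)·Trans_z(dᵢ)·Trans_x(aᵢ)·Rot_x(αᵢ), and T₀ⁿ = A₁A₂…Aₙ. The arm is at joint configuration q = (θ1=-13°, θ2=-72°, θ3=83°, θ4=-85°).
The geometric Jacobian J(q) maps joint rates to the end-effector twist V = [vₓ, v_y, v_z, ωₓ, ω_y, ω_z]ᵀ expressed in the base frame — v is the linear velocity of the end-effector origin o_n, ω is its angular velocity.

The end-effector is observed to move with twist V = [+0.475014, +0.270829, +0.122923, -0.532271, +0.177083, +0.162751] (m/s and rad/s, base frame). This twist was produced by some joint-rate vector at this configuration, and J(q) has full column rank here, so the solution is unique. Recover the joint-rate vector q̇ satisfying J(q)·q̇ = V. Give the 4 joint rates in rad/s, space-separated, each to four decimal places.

o_n = [0.9271, -0.6907, 0.9580]
J₁: ẑ×o_n = [0.6907, 0.9271, -0.0000], ω = ẑ
J2: z=[0.2250, 0.9744, 0.0000] o=[0.3410, -0.0787, 0.5500] → [0.3975, -0.0918, -0.7087, 0.2250, 0.9744, 0.0000]
J3: z=[0.9267, -0.2139, -0.3090] o=[0.5066, -0.1170, 1.0731] → [-0.1527, -0.0233, -0.4417, 0.9267, -0.2139, -0.3090]
J4: z=[-0.3263, -0.0498, -0.9440] o=[0.4283, -0.5267, 1.1218] → [-0.1466, -0.5243, 0.0783, -0.3263, -0.0498, -0.9440]
q̇ = J⁺·V = [0.6680, 0.1330, -0.3750, 0.6580]

0.6680 0.1330 -0.3750 0.6580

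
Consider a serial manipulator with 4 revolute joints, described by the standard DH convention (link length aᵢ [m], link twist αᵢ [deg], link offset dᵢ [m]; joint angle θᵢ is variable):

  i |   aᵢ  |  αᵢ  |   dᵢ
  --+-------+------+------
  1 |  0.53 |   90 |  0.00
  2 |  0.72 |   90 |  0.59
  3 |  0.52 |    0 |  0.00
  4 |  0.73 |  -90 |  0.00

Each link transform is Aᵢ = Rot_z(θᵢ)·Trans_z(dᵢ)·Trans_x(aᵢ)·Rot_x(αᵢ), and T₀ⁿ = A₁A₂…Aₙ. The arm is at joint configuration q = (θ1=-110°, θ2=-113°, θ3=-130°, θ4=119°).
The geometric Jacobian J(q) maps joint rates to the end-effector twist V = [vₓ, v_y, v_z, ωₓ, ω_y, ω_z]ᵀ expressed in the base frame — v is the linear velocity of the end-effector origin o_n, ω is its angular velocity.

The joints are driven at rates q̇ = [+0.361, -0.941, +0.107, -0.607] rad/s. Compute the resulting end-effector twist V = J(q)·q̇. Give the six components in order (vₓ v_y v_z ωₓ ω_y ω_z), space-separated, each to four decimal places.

o_n = [-0.0832, -0.0754, -1.0147]
J₁: ẑ×o_n = [0.0754, -0.0832, 0.0000], ω = ẑ
J2: z=[-0.9397, 0.3420, 0.0000] o=[-0.1813, -0.4980, 0.0000] → [-0.3471, -0.9535, -0.4307, -0.9397, 0.3420, 0.0000]
J3: z=[0.3148, 0.8650, 0.3907] o=[-0.6395, -0.0319, -0.6628] → [-0.2874, 0.3282, -0.4949, 0.3148, 0.8650, 0.3907]
J4: z=[0.3148, 0.8650, 0.3907] o=[-0.3098, -0.2909, -0.3551] → [-0.6548, 0.2962, -0.1282, 0.3148, 0.8650, 0.3907]
V = J·q̇ = [0.7205, 0.7225, 0.4302, 0.7268, -0.7543, 0.1656]

0.7205 0.7225 0.4302 0.7268 -0.7543 0.1656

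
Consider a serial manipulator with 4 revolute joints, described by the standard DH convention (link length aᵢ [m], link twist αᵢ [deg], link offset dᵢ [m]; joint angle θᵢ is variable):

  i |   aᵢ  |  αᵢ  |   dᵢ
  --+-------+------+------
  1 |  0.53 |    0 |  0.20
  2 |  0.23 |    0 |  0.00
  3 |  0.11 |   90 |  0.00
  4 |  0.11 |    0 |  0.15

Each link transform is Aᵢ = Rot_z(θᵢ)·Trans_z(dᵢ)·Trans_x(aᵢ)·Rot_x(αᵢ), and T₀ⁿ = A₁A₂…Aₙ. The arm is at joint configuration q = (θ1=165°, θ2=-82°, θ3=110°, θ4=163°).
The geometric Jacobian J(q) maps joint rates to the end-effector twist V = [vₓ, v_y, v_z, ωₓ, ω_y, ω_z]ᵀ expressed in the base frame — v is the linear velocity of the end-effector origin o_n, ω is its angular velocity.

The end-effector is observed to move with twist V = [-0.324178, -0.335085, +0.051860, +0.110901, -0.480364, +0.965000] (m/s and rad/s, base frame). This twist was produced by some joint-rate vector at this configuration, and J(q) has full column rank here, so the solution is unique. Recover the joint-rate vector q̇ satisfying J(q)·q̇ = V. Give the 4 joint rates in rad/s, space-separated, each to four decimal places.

0.5960 -0.2150 0.5840 -0.4930

o_n = [-0.5223, 0.5105, 0.2322]
J₁: ẑ×o_n = [-0.5105, -0.5223, 0.0000], ω = ẑ
J2: z=[0.0000, 0.0000, 1.0000] o=[-0.5119, 0.1372, 0.2000] → [-0.3734, -0.0104, 0.0000, 0.0000, 0.0000, 1.0000]
J3: z=[0.0000, 0.0000, 1.0000] o=[-0.4839, 0.3655, 0.2000] → [-0.1451, -0.0384, 0.0000, 0.0000, 0.0000, 1.0000]
J4: z=[-0.2250, 0.9744, 0.0000] o=[-0.5911, 0.3407, 0.2000] → [0.0313, 0.0072, -0.1052, -0.2250, 0.9744, 0.0000]
q̇ = J⁺·V = [0.5960, -0.2150, 0.5840, -0.4930]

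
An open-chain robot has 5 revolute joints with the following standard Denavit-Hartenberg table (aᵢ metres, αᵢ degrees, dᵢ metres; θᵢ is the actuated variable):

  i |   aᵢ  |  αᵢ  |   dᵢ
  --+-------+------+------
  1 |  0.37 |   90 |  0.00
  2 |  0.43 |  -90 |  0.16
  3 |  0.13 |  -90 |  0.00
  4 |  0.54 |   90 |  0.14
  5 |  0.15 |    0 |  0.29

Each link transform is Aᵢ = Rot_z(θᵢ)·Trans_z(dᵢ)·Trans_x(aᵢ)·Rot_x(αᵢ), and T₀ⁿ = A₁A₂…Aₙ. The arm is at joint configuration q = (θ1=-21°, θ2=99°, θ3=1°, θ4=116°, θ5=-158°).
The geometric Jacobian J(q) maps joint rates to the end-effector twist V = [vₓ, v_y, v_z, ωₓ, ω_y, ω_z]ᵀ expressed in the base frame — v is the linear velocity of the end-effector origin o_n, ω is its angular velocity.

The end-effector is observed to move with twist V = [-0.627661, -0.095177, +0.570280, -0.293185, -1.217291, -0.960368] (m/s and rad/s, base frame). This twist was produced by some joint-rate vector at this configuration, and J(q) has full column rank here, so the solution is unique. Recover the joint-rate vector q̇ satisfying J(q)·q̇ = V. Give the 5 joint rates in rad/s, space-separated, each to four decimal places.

-0.4410 0.5170 -0.3480 -0.7150 -0.6130

o_n = [0.6750, -0.3367, 0.7117]
J₁: ẑ×o_n = [0.3367, 0.6750, -0.0000], ω = ẑ
J2: z=[-0.3584, -0.9336, 0.0000] o=[0.3454, -0.1326, 0.0000] → [-0.6645, 0.2551, 0.3808, -0.3584, -0.9336, 0.0000]
J3: z=[-0.9221, 0.3540, -0.1564] o=[0.2253, -0.2579, 0.4247] → [0.0893, 0.1943, -0.0865, -0.9221, 0.3540, -0.1564]
J4: z=[0.3609, 0.9325, -0.0172] o=[0.2071, -0.2485, 0.5531] → [0.1464, -0.0653, -0.4681, 0.3609, 0.9325, -0.0172]
J5: z=[0.2786, -0.0901, 0.9562] o=[0.7383, -0.3068, 0.3928] → [-0.0002, -0.1493, -0.0140, 0.2786, -0.0901, 0.9562]
q̇ = J⁺·V = [-0.4410, 0.5170, -0.3480, -0.7150, -0.6130]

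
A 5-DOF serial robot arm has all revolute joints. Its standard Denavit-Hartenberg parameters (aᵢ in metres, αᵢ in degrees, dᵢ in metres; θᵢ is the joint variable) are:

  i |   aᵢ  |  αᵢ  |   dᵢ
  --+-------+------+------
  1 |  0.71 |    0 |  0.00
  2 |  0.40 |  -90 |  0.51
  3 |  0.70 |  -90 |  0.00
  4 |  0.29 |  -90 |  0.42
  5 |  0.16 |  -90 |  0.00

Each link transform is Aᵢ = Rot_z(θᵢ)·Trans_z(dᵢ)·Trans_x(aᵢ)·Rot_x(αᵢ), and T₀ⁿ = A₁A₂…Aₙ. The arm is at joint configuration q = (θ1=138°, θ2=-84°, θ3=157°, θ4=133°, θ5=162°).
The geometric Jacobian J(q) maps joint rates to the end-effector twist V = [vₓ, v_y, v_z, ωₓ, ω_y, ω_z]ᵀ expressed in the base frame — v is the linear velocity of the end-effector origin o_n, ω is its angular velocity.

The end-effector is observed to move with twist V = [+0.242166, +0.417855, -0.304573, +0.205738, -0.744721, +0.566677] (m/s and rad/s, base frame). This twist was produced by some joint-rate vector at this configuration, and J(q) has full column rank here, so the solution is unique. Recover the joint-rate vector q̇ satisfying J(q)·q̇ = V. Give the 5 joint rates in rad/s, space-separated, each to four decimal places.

o_n = [-0.6240, 0.1710, 0.6143]
J₁: ẑ×o_n = [-0.1710, -0.6240, 0.0000], ω = ẑ
J2: z=[0.0000, 0.0000, 1.0000] o=[-0.5276, 0.4751, 0.0000] → [0.3041, -0.0963, 0.0000, 0.0000, 0.0000, 1.0000]
J3: z=[-0.8090, 0.5878, 0.0000] o=[-0.2925, 0.7987, 0.5100] → [0.0613, 0.0844, 0.7026, -0.8090, 0.5878, 0.0000]
J4: z=[-0.2297, -0.3161, 0.9205] o=[-0.6713, 0.2774, 0.2365] → [-0.0215, 0.1303, 0.0394, -0.2297, -0.3161, 0.9205]
J5: z=[-0.1560, 0.9455, 0.2858] o=[-0.4891, 0.1673, 0.7004] → [-0.0824, -0.0520, 0.1269, -0.1560, 0.9455, 0.2858]
q̇ = J⁺·V = [-0.6210, 0.5230, -0.4330, 0.8000, -0.2510]

-0.6210 0.5230 -0.4330 0.8000 -0.2510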